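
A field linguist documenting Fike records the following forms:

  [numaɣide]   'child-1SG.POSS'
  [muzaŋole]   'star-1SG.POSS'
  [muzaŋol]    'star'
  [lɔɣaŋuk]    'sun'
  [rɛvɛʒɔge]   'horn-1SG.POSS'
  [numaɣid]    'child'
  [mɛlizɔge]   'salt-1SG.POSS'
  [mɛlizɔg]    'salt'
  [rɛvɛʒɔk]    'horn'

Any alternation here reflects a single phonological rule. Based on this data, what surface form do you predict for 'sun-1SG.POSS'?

In [rɛvɛʒɔge] and [rɛvɛʒɔk] the final segment of 'horn' alternates: [g] ~ [k].
If /g/ were underlying and a rule turned it into [k] in isolation, 'salt' would also alternate; but it has [g] in both [mɛlizɔge] and [mɛlizɔg].
So /k/ is underlying, and a rule of intervocalic voicing — voiceless stops become voiced between vowels — gives [g].
The one attested form of 'sun', [lɔɣaŋuk], shows underlying /lɔɣaŋuk/. Applying the same rule between vowels gives [lɔɣaŋuge].

[lɔɣaŋuge]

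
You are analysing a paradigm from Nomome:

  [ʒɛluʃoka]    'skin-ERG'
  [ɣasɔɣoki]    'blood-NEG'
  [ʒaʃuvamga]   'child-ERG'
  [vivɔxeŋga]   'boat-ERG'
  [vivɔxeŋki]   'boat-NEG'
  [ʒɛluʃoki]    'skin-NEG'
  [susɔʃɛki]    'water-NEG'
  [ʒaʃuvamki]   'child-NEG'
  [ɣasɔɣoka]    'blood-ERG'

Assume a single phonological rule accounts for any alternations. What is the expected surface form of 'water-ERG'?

[susɔʃɛka]

The ERG suffix surfaces as [-ga] and [-ka], depending on the final segment of the stem.
The NEG suffix, which begins with [k], is invariant after every stem; so [k] is not altered by any rule here.
So the underlying form is /-ga/, and voiced stops become voiceless after a vowel.
After 'water', which ends in a vowel, the suffix surfaces as [-ka], giving [susɔʃɛka].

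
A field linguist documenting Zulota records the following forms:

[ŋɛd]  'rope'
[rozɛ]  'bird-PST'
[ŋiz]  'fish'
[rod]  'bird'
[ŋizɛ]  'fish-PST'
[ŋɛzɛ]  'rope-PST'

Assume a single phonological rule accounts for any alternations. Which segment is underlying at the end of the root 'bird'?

In [rozɛ] and [rod] the final segment of 'bird' alternates: [z] ~ [d].
Compare 'fish', with invariant [z] in [ŋizɛ] and [ŋiz]: an analysis with underlying /z/ and a rule producing [d] in isolation would wrongly predict alternation here too.
The underlying segment must be /d/; voiced stops become fricatives between vowels, yielding [z] there.

/d/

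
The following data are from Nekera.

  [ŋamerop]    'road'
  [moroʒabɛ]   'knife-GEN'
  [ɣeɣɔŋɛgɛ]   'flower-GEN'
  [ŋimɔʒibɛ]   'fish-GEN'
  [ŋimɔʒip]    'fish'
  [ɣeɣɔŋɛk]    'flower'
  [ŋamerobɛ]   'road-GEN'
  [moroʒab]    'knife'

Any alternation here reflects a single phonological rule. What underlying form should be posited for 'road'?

/ŋamerop/

The root 'road' surfaces as [ŋamerop] and [ŋamerobɛ], with a stem-final [p] ~ [b] alternation.
But 'knife' keeps [b] in both environments ([moroʒab], [moroʒabɛ]), so there is no rule changing /b/ to [p] in isolation.
The alternation reflects intervocalic voicing: voiceless stops become voiced between vowels. /p/ is underlying.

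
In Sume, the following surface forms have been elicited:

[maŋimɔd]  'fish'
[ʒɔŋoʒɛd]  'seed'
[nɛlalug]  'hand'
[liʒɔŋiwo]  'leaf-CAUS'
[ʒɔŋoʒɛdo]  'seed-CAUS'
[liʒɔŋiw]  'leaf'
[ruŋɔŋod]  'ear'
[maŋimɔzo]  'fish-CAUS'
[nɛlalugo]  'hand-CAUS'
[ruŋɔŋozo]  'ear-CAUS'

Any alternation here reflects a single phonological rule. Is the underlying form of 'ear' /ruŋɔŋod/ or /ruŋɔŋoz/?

'ear' shows [z] ~ [d] at the end of the stem ([ruŋɔŋozo] vs [ruŋɔŋod]).
The stem 'seed' ([ʒɔŋoʒɛdo], [ʒɔŋoʒɛd]) shows [d] unchanged in both environments, so [d] cannot be basic with [z] derived before the CAUS suffix.
The underlying segment must be /z/; voiced fricatives become stops word-finally, yielding [d] there.

/ruŋɔŋoz/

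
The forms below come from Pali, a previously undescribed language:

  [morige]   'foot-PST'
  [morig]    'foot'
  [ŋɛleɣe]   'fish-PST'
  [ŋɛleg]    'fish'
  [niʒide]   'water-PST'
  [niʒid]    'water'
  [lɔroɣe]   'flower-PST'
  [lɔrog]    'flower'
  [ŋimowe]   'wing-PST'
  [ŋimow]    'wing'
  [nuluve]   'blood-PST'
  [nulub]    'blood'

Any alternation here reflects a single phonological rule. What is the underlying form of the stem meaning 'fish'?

The root 'fish' surfaces as [ŋɛleɣe] and [ŋɛleg], with a stem-final [ɣ] ~ [g] alternation.
Compare 'foot', with invariant [g] in [morige] and [morig]: an analysis with underlying /g/ and a rule producing [ɣ] before the PST suffix would wrongly predict alternation here too.
Therefore /ɣ/ is basic and [g] is derived by word-final hardening (voiced fricatives become stops word-finally).
Hence 'fish' is /ŋɛleɣ/ underlyingly.

/ŋɛleɣ/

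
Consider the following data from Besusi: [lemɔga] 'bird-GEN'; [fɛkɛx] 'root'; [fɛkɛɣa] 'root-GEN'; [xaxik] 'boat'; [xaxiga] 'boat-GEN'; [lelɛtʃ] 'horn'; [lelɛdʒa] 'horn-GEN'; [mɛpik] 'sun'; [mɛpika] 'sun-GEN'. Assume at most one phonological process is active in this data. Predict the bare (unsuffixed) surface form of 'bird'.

[lemɔk]

In [xaxik] and [xaxiga] the final segment of 'boat' alternates: [k] ~ [g].
But 'sun' keeps [k] in both environments ([mɛpik], [mɛpika]), so there is no rule changing /k/ to [g] before the GEN suffix.
So /g/ is underlying, and a rule of word-final obstruent devoicing — voiced obstruents become voiceless word-finally — gives [k].
The one attested form of 'bird', [lemɔga], shows underlying /lemɔg/. Applying the same rule word-finally gives [lemɔk].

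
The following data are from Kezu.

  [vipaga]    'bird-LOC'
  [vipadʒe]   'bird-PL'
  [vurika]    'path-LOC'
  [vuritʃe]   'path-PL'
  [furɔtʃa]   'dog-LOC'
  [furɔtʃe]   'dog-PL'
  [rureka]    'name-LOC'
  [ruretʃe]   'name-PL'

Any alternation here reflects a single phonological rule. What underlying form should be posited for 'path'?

/vurik/

The root 'path' surfaces as [vurika] and [vuritʃe], with a stem-final [k] ~ [tʃ] alternation.
The stem 'dog' ([furɔtʃa], [furɔtʃe]) shows [tʃ] unchanged in both environments, so [tʃ] cannot be basic with [k] derived before the LOC suffix.
So /k/ is underlying, and a rule of palatalization before a front vowel — /k/ and /g/ become palato-alveolar [tʃ] and [dʒ] before a front vowel — gives [tʃ].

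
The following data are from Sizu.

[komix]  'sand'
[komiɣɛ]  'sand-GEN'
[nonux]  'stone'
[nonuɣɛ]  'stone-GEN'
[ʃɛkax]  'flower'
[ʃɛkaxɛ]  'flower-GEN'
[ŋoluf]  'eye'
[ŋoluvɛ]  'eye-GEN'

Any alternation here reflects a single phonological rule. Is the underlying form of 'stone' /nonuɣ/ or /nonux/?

/nonuɣ/

In [nonux] and [nonuɣɛ] the final segment of 'stone' alternates: [x] ~ [ɣ].
Compare 'flower', with invariant [x] in [ʃɛkax] and [ʃɛkaxɛ]: an analysis with underlying /x/ and a rule producing [ɣ] before the GEN suffix would wrongly predict alternation here too.
Therefore /ɣ/ is basic and [x] is derived by word-final obstruent devoicing (voiced obstruents become voiceless word-finally).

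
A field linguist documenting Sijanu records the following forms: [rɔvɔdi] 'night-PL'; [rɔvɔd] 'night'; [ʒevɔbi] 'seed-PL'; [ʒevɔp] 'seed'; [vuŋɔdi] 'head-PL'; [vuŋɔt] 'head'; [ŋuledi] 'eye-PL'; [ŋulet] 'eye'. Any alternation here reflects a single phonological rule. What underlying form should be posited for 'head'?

/vuŋɔt/

The stem for 'head' ends in [d] in [vuŋɔdi] but [t] in [vuŋɔt].
Compare 'night', with invariant [d] in [rɔvɔdi] and [rɔvɔd]: an analysis with underlying /d/ and a rule producing [t] in isolation would wrongly predict alternation here too.
The underlying segment must be /t/; voiceless stops become voiced between vowels, yielding [d] there.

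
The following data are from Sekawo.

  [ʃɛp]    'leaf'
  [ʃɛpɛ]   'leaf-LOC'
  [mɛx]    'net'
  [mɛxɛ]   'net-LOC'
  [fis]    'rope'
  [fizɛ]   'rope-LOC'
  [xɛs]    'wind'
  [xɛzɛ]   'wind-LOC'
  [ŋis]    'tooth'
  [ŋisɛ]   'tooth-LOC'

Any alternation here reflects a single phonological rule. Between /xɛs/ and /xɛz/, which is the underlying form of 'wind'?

The root 'wind' surfaces as [xɛs] and [xɛzɛ], with a stem-final [s] ~ [z] alternation.
If /s/ were underlying and a rule turned it into [z] before the LOC suffix, 'tooth' would also alternate; but it has [s] in both [ŋis] and [ŋisɛ].
Therefore /z/ is basic and [s] is derived by word-final obstruent devoicing (voiced obstruents become voiceless word-finally).

/xɛz/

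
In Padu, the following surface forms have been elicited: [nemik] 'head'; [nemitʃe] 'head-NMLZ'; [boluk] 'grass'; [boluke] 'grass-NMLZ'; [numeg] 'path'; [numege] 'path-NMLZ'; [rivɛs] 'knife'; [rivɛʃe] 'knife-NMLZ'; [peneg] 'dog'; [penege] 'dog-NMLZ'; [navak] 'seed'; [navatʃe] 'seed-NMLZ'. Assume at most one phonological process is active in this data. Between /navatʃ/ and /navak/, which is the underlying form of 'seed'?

In [navak] and [navatʃe] the final segment of 'seed' alternates: [k] ~ [tʃ].
If /k/ were underlying and a rule turned it into [tʃ] before the NMLZ suffix, 'grass' would also alternate; but it has [k] in both [boluk] and [boluke].
So /tʃ/ is underlying, and a rule of depalatalization — palato-alveolar /tʃ/ and /ʃ/ become [k] and [s] when no front vowel follows — gives [k].

/navatʃ/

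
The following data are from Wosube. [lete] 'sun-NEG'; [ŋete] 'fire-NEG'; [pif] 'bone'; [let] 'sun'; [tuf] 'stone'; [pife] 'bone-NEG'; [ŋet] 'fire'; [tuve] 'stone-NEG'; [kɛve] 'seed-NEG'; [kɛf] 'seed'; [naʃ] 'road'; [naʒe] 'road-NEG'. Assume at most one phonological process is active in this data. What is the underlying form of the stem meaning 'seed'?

/kɛv/

In [kɛf] and [kɛve] the final segment of 'seed' alternates: [f] ~ [v].
But 'bone' keeps [f] in both environments ([pif], [pife]), so there is no rule changing /f/ to [v] before the NEG suffix.
The alternation reflects word-final obstruent devoicing: voiced obstruents become voiceless word-finally. /v/ is underlying.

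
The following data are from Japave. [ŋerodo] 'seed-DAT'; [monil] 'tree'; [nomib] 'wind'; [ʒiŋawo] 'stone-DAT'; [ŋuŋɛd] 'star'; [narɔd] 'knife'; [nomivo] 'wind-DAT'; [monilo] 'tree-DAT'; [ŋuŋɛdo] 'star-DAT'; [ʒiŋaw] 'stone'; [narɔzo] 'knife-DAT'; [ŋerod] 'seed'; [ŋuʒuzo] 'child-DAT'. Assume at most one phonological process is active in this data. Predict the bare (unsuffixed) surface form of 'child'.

The root 'knife' surfaces as [narɔzo] and [narɔd], with a stem-final [z] ~ [d] alternation.
The stem 'seed' ([ŋerodo], [ŋerod]) shows [d] unchanged in both environments, so [d] cannot be basic with [z] derived before the DAT suffix.
Therefore /z/ is basic and [d] is derived by word-final hardening (voiced fricatives become stops word-finally).
From [ŋuʒuzo] the stem 'child' is /ŋuʒuz/; word-finally this yields [ŋuʒud].

[ŋuʒud]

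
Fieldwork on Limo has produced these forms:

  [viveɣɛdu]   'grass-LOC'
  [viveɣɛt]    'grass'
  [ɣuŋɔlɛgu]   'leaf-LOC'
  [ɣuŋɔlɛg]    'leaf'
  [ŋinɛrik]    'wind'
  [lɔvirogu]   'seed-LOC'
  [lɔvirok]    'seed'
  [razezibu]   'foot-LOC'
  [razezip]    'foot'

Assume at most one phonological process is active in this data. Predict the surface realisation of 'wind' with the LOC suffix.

[ŋinɛrigu]

The root 'seed' surfaces as [lɔvirogu] and [lɔvirok], with a stem-final [g] ~ [k] alternation.
If /g/ were underlying and a rule turned it into [k] in isolation, 'leaf' would also alternate; but it has [g] in both [ɣuŋɔlɛgu] and [ɣuŋɔlɛg].
Therefore /k/ is basic and [g] is derived by intervocalic voicing (voiceless stops become voiced between vowels).
From [ŋinɛrik] the stem 'wind' is /ŋinɛrik/; between vowels this yields [ŋinɛrigu].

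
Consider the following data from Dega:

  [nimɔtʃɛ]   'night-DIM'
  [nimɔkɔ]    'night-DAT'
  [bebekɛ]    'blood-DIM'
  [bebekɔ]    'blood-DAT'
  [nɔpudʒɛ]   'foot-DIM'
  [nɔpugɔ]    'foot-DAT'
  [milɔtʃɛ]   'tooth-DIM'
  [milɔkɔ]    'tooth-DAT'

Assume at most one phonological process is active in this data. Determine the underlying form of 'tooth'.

In [milɔtʃɛ] and [milɔkɔ] the final segment of 'tooth' alternates: [tʃ] ~ [k].
If /k/ were underlying and a rule turned it into [tʃ] before the DIM suffix, 'blood' would also alternate; but it has [k] in both [bebekɛ] and [bebekɔ].
Therefore /tʃ/ is basic and [k] is derived by depalatalization (palato-alveolar /tʃ/ and /dʒ/ become [k] and [g] when no front vowel follows).
Hence 'tooth' is /milɔtʃ/ underlyingly.

/milɔtʃ/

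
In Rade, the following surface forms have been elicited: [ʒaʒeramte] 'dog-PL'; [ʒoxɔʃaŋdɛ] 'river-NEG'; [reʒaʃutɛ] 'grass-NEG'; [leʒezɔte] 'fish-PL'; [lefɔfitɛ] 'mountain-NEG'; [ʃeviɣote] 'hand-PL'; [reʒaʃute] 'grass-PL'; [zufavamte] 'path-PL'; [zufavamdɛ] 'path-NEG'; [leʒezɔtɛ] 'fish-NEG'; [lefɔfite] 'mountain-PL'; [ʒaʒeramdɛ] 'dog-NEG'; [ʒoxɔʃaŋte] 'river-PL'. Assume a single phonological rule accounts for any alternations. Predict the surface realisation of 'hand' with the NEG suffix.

The NEG morpheme has two allomorphs, [-dɛ] and [-tɛ].
By contrast the PL suffix keeps its initial [t] throughout — that segment must be underlying.
The NEG suffix is therefore /-dɛ/ underlyingly, with post-vocalic devoicing: voiced stops become voiceless after a vowel.
After 'hand', which ends in a vowel, the suffix surfaces as [-tɛ], giving [ʃeviɣotɛ].

[ʃeviɣotɛ]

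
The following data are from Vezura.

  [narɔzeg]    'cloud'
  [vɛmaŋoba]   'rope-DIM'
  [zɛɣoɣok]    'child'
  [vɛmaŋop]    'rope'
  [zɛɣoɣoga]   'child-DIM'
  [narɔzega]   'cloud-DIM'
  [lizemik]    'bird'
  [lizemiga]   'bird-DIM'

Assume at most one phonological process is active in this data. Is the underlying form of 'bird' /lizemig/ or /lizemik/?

The root 'bird' surfaces as [lizemik] and [lizemiga], with a stem-final [k] ~ [g] alternation.
The stem 'cloud' ([narɔzeg], [narɔzega]) shows [g] unchanged in both environments, so [g] cannot be basic with [k] derived in isolation.
The underlying segment must be /k/; voiceless stops become voiced between vowels, yielding [g] there.

/lizemik/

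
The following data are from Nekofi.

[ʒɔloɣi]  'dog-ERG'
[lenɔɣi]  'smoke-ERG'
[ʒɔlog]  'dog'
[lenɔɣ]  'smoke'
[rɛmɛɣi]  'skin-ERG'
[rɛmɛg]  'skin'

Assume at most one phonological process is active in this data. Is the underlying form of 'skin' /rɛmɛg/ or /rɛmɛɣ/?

/rɛmɛg/

The root 'skin' surfaces as [rɛmɛɣi] and [rɛmɛg], with a stem-final [ɣ] ~ [g] alternation.
Compare 'smoke', with invariant [ɣ] in [lenɔɣi] and [lenɔɣ]: an analysis with underlying /ɣ/ and a rule producing [g] in isolation would wrongly predict alternation here too.
The alternation reflects intervocalic spirantization: voiced stops become fricatives between vowels. /g/ is underlying.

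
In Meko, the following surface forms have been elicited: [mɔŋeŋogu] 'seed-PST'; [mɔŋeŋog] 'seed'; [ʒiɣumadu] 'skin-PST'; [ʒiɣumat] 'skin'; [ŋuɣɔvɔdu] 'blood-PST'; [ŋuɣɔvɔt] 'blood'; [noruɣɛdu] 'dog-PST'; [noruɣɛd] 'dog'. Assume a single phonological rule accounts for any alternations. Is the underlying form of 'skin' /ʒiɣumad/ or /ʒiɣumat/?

/ʒiɣumat/

The stem for 'skin' ends in [d] in [ʒiɣumadu] but [t] in [ʒiɣumat].
But 'dog' keeps [d] in both environments ([noruɣɛdu], [noruɣɛd]), so there is no rule changing /d/ to [t] in isolation.
So /t/ is underlying, and a rule of intervocalic voicing — voiceless stops become voiced between vowels — gives [d].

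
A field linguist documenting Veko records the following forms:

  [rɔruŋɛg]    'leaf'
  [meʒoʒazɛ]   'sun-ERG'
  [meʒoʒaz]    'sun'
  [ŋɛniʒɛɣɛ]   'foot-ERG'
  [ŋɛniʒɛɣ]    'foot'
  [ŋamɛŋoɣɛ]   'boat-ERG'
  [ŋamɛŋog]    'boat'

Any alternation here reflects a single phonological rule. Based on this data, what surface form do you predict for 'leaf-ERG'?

In [ŋamɛŋoɣɛ] and [ŋamɛŋog] the final segment of 'boat' alternates: [ɣ] ~ [g].
The stem 'foot' ([ŋɛniʒɛɣɛ], [ŋɛniʒɛɣ]) shows [ɣ] unchanged in both environments, so [ɣ] cannot be basic with [g] derived in isolation.
The underlying segment must be /g/; voiced stops become fricatives between vowels, yielding [ɣ] there.
The one attested form of 'leaf', [rɔruŋɛg], shows underlying /rɔruŋɛg/. Applying the same rule between vowels gives [rɔruŋɛɣɛ].

[rɔruŋɛɣɛ]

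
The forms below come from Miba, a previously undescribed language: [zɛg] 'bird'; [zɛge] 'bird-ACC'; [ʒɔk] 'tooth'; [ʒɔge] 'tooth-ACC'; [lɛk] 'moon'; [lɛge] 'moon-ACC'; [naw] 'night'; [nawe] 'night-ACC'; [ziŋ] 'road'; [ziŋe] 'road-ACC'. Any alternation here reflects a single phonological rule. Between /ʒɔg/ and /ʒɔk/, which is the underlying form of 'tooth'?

The stem for 'tooth' ends in [k] in [ʒɔk] but [g] in [ʒɔge].
The stem 'bird' ([zɛg], [zɛge]) shows [g] unchanged in both environments, so [g] cannot be basic with [k] derived in isolation.
The underlying segment must be /k/; voiceless stops become voiced between vowels, yielding [g] there.

/ʒɔk/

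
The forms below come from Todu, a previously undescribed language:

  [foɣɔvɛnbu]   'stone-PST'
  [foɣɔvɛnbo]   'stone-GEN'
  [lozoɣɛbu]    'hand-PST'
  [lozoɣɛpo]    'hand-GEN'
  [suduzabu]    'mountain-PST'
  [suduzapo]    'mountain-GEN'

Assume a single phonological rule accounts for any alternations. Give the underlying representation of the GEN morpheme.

/-po/

The GEN suffix surfaces as [-bo] and [-po], depending on the final segment of the stem.
The PST suffix, which begins with [b], is invariant after every stem; so [b] is not altered by any rule here.
The GEN suffix is therefore /-po/ underlyingly, with post-nasal voicing: voiceless stops become voiced after a nasal.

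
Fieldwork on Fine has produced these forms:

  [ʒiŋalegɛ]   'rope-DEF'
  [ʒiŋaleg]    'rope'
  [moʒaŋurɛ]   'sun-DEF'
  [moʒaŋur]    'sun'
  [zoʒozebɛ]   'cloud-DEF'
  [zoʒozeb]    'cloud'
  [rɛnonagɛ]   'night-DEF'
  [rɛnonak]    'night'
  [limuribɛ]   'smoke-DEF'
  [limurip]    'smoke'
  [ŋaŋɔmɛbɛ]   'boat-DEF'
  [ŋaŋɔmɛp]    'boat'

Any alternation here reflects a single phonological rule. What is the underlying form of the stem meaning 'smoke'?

/limurip/

'smoke' shows [b] ~ [p] at the end of the stem ([limuribɛ] vs [limurip]).
The stem 'cloud' ([zoʒozebɛ], [zoʒozeb]) shows [b] unchanged in both environments, so [b] cannot be basic with [p] derived in isolation.
The alternation reflects intervocalic voicing: voiceless stops become voiced between vowels. /p/ is underlying.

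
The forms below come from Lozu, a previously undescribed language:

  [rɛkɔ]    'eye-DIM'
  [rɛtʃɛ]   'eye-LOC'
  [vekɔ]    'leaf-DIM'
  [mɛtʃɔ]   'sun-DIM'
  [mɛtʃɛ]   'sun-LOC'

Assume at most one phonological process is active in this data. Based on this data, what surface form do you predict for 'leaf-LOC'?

[vetʃɛ]

The root 'eye' surfaces as [rɛkɔ] and [rɛtʃɛ], with a stem-final [k] ~ [tʃ] alternation.
If /tʃ/ were underlying and a rule turned it into [k] before the DIM suffix, 'sun' would also alternate; but it has [tʃ] in both [mɛtʃɔ] and [mɛtʃɛ].
Therefore /k/ is basic and [tʃ] is derived by palatalization before a front vowel (/k/ becomes palato-alveolar [tʃ] before a front vowel).
The one attested form of 'leaf', [vekɔ], shows underlying /vek/. Applying the same rule before a front vowel gives [vetʃɛ].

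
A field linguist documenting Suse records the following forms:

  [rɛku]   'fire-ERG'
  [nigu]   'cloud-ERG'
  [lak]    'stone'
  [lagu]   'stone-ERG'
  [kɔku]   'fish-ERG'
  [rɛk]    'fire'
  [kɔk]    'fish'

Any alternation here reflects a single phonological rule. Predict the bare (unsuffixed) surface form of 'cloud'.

The stem for 'stone' ends in [k] in [lak] but [g] in [lagu].
But 'fish' keeps [k] in both environments ([kɔk], [kɔku]), so there is no rule changing /k/ to [g] before the ERG suffix.
So /g/ is underlying, and a rule of word-final obstruent devoicing — voiced obstruents become voiceless word-finally — gives [k].
From [nigu] the stem 'cloud' is /nig/; word-finally this yields [nik].

[nik]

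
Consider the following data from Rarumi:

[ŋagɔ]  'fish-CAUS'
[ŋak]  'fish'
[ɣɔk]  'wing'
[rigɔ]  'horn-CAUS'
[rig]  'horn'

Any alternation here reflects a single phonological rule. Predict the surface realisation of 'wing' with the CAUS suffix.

[ɣɔgɔ]

The stem for 'fish' ends in [g] in [ŋagɔ] but [k] in [ŋak].
The stem 'horn' ([rigɔ], [rig]) shows [g] unchanged in both environments, so [g] cannot be basic with [k] derived in isolation.
Therefore /k/ is basic and [g] is derived by intervocalic voicing (voiceless stops become voiced between vowels).
From [ɣɔk] the stem 'wing' is /ɣɔk/; between vowels this yields [ɣɔgɔ].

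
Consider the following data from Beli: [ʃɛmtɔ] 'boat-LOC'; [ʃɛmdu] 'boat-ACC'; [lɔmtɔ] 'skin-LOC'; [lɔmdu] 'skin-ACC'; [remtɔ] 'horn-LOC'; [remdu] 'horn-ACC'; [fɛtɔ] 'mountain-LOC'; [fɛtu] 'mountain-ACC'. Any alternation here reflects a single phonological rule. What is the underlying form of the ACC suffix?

The ACC morpheme has two allomorphs, [-du] and [-tu].
The LOC suffix, which begins with [t], is invariant after every stem; so [t] is not altered by any rule here.
So the underlying form is /-du/, and voiced stops become voiceless after a vowel.

/-du/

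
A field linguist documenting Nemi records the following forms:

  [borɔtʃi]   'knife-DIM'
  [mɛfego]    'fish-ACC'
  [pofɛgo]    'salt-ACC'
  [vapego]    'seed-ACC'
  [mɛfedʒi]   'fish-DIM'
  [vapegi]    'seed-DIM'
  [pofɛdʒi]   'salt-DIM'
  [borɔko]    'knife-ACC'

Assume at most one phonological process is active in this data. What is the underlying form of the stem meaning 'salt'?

In [pofɛgo] and [pofɛdʒi] the final segment of 'salt' alternates: [g] ~ [dʒ].
But 'seed' keeps [g] in both environments ([vapego], [vapegi]), so there is no rule changing /g/ to [dʒ] before the DIM suffix.
The alternation reflects depalatalization: palato-alveolar /tʃ/ and /dʒ/ become [k] and [g] when no front vowel follows. /dʒ/ is underlying.

/pofɛdʒ/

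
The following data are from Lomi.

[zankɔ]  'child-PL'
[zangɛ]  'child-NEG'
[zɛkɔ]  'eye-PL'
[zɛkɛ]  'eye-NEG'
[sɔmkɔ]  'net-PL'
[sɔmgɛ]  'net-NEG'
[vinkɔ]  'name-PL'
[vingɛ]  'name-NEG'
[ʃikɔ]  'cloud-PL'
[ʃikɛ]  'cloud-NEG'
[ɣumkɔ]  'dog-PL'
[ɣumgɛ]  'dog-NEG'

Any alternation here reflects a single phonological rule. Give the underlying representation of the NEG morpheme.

The NEG morpheme has two allomorphs, [-gɛ] and [-kɛ].
The PL suffix, which begins with [k], is invariant after every stem; so [k] is not altered by any rule here.
So the underlying form is /-gɛ/, and voiced stops become voiceless after a vowel.

/-gɛ/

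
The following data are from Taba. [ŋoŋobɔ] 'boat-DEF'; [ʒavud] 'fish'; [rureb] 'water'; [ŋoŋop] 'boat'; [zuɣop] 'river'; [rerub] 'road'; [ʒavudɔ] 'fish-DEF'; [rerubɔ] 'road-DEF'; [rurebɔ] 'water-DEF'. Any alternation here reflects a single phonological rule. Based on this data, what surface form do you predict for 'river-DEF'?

'boat' shows [p] ~ [b] at the end of the stem ([ŋoŋop] vs [ŋoŋobɔ]).
The stem 'water' ([rureb], [rurebɔ]) shows [b] unchanged in both environments, so [b] cannot be basic with [p] derived in isolation.
The alternation reflects intervocalic voicing: voiceless stops become voiced between vowels. /p/ is underlying.
From [zuɣop] the stem 'river' is /zuɣop/; between vowels this yields [zuɣobɔ].

[zuɣobɔ]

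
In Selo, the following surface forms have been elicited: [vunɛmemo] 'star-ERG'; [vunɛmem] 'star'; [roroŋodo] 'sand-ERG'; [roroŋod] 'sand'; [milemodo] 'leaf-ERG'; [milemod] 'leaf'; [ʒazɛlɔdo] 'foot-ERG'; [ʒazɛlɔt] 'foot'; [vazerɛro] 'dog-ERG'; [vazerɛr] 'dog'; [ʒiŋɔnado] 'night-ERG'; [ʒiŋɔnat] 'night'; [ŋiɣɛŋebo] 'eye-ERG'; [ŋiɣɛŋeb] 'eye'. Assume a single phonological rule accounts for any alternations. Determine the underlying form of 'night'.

/ʒiŋɔnat/

The stem for 'night' ends in [d] in [ʒiŋɔnado] but [t] in [ʒiŋɔnat].
The stem 'leaf' ([milemodo], [milemod]) shows [d] unchanged in both environments, so [d] cannot be basic with [t] derived in isolation.
The underlying segment must be /t/; voiceless stops become voiced between vowels, yielding [d] there.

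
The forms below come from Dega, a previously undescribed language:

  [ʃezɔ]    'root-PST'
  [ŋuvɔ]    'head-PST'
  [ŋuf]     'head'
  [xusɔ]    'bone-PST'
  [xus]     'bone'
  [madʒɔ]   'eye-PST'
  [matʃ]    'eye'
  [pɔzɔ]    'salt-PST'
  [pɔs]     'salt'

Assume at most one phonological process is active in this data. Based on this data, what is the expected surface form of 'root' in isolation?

[ʃes]

The stem for 'salt' ends in [z] in [pɔzɔ] but [s] in [pɔs].
Compare 'bone', with invariant [s] in [xusɔ] and [xus]: an analysis with underlying /s/ and a rule producing [z] before the PST suffix would wrongly predict alternation here too.
Therefore /z/ is basic and [s] is derived by word-final obstruent devoicing (voiced obstruents become voiceless word-finally).
The one attested form of 'root', [ʃezɔ], shows underlying /ʃez/. Applying the same rule word-finally gives [ʃes].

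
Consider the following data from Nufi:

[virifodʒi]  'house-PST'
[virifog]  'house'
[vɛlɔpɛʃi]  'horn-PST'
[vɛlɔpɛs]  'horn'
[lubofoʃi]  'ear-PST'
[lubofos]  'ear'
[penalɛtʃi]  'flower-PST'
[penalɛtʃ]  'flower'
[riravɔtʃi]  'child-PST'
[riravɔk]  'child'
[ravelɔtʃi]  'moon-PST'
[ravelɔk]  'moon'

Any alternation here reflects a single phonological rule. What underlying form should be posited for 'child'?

The stem for 'child' ends in [tʃ] in [riravɔtʃi] but [k] in [riravɔk].
If /tʃ/ were underlying and a rule turned it into [k] in isolation, 'flower' would also alternate; but it has [tʃ] in both [penalɛtʃi] and [penalɛtʃ].
The underlying segment must be /k/; /k/, /g/ and /s/ become palato-alveolar [tʃ], [dʒ] and [ʃ] before a front vowel, yielding [tʃ] there.
The underlying form of 'child' is therefore /riravɔk/.

/riravɔk/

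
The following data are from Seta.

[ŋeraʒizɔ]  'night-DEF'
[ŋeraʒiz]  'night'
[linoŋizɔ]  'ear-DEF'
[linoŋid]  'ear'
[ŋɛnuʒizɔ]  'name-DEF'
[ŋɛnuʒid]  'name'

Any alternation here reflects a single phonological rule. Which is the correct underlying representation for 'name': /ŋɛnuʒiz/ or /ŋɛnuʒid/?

In [ŋɛnuʒizɔ] and [ŋɛnuʒid] the final segment of 'name' alternates: [z] ~ [d].
Compare 'night', with invariant [z] in [ŋeraʒizɔ] and [ŋeraʒiz]: an analysis with underlying /z/ and a rule producing [d] in isolation would wrongly predict alternation here too.
The underlying segment must be /d/; voiced stops become fricatives between vowels, yielding [z] there.

/ŋɛnuʒid/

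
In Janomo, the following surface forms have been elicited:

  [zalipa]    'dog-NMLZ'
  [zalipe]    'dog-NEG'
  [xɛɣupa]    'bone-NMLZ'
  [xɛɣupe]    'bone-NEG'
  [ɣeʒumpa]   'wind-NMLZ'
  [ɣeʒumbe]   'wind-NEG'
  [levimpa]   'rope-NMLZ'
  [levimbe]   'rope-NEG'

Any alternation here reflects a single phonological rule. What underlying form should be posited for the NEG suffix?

The NEG morpheme has two allomorphs, [-be] and [-pe].
By contrast the NMLZ suffix keeps its initial [p] throughout — that segment must be underlying.
The NEG suffix is therefore /-be/ underlyingly, with post-vocalic devoicing: voiced stops become voiceless after a vowel.

/-be/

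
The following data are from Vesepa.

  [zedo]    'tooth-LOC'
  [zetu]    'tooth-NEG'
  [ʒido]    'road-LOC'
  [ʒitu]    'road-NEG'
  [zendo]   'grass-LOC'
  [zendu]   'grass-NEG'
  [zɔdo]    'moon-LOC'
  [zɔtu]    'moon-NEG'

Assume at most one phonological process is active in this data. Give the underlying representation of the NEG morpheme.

/-tu/

The NEG morpheme has two allomorphs, [-du] and [-tu].
By contrast the LOC suffix keeps its initial [d] throughout — that segment must be underlying.
The NEG suffix is therefore /-tu/ underlyingly, with post-nasal voicing: voiceless stops become voiced after a nasal.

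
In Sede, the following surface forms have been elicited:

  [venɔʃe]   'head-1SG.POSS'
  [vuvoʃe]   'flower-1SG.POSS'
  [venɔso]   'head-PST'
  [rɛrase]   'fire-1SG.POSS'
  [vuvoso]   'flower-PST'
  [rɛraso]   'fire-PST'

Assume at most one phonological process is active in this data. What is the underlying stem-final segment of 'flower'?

The stem for 'flower' ends in [ʃ] in [vuvoʃe] but [s] in [vuvoso].
If /s/ were underlying and a rule turned it into [ʃ] before the 1SG.POSS suffix, 'fire' would also alternate; but it has [s] in both [rɛrase] and [rɛraso].
Therefore /ʃ/ is basic and [s] is derived by depalatalization (palato-alveolar /ʃ/ becomes [s] when no front vowel follows).

/ʃ/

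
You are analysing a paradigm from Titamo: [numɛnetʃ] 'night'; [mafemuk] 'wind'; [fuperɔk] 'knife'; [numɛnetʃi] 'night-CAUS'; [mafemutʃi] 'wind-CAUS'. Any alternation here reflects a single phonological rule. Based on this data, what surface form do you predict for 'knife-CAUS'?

[fuperɔtʃi]

In [mafemuk] and [mafemutʃi] the final segment of 'wind' alternates: [k] ~ [tʃ].
The stem 'night' ([numɛnetʃ], [numɛnetʃi]) shows [tʃ] unchanged in both environments, so [tʃ] cannot be basic with [k] derived in isolation.
So /k/ is underlying, and a rule of palatalization before a front vowel — /k/ becomes palato-alveolar [tʃ] before a front vowel — gives [tʃ].
From [fuperɔk] the stem 'knife' is /fuperɔk/; before a front vowel this yields [fuperɔtʃi].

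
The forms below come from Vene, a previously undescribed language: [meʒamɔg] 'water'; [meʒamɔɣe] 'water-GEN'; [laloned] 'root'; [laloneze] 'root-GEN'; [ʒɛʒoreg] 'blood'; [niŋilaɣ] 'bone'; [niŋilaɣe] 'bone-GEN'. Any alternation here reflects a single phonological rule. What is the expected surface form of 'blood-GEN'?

'water' shows [g] ~ [ɣ] at the end of the stem ([meʒamɔg] vs [meʒamɔɣe]).
The stem 'bone' ([niŋilaɣ], [niŋilaɣe]) shows [ɣ] unchanged in both environments, so [ɣ] cannot be basic with [g] derived in isolation.
So /g/ is underlying, and a rule of intervocalic spirantization — voiced stops become fricatives between vowels — gives [ɣ].
From [ʒɛʒoreg] the stem 'blood' is /ʒɛʒoreg/; between vowels this yields [ʒɛʒoreɣe].

[ʒɛʒoreɣe]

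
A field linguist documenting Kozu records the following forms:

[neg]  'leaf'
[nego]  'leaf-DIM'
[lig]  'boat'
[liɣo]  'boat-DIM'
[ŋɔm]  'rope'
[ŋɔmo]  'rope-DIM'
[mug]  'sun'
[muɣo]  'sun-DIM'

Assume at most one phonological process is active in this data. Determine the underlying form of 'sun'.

The root 'sun' surfaces as [mug] and [muɣo], with a stem-final [g] ~ [ɣ] alternation.
The stem 'leaf' ([neg], [nego]) shows [g] unchanged in both environments, so [g] cannot be basic with [ɣ] derived before the DIM suffix.
So /ɣ/ is underlying, and a rule of word-final hardening — voiced fricatives become stops word-finally — gives [g].
Hence 'sun' is /muɣ/ underlyingly.

/muɣ/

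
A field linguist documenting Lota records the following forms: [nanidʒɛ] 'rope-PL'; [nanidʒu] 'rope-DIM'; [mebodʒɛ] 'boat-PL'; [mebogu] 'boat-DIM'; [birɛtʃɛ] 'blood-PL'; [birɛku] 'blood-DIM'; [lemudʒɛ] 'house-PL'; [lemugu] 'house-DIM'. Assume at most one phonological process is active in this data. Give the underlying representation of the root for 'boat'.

/mebog/

The stem for 'boat' ends in [dʒ] in [mebodʒɛ] but [g] in [mebogu].
If /dʒ/ were underlying and a rule turned it into [g] before the DIM suffix, 'rope' would also alternate; but it has [dʒ] in both [nanidʒɛ] and [nanidʒu].
The underlying segment must be /g/; /k/ and /g/ become palato-alveolar [tʃ] and [dʒ] before a front vowel, yielding [dʒ] there.
So 'boat' = /mebog/.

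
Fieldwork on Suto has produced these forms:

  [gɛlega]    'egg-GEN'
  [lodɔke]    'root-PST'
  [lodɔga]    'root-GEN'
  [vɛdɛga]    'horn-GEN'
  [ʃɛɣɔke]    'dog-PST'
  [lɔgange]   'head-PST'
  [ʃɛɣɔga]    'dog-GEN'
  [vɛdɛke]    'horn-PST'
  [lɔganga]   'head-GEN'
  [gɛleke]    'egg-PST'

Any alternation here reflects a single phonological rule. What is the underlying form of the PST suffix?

The PST suffix surfaces as [-ge] and [-ke], depending on the final segment of the stem.
The GEN suffix, which begins with [g], is invariant after every stem; so [g] is not altered by any rule here.
The PST suffix is therefore /-ke/ underlyingly, with post-nasal voicing: voiceless stops become voiced after a nasal.

/-ke/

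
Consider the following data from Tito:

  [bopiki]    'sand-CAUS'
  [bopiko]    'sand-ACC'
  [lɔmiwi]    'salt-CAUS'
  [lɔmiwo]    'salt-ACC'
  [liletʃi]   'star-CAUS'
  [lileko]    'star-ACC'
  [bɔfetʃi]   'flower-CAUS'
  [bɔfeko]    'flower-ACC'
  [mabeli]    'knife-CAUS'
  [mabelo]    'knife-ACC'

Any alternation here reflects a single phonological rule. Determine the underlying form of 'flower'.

In [bɔfetʃi] and [bɔfeko] the final segment of 'flower' alternates: [tʃ] ~ [k].
If /k/ were underlying and a rule turned it into [tʃ] before the CAUS suffix, 'sand' would also alternate; but it has [k] in both [bopiki] and [bopiko].
So /tʃ/ is underlying, and a rule of depalatalization — palato-alveolar /tʃ/ becomes [k] when no front vowel follows — gives [k].

/bɔfetʃ/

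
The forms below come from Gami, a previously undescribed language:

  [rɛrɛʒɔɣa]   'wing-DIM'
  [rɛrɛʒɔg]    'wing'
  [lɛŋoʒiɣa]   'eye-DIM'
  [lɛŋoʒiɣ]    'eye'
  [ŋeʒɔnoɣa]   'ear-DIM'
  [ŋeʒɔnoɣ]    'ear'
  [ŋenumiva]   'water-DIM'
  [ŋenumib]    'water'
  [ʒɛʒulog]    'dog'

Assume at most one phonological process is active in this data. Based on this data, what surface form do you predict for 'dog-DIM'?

[ʒɛʒuloɣa]

The stem for 'wing' ends in [ɣ] in [rɛrɛʒɔɣa] but [g] in [rɛrɛʒɔg].
Compare 'ear', with invariant [ɣ] in [ŋeʒɔnoɣa] and [ŋeʒɔnoɣ]: an analysis with underlying /ɣ/ and a rule producing [g] in isolation would wrongly predict alternation here too.
Therefore /g/ is basic and [ɣ] is derived by intervocalic spirantization (voiced stops become fricatives between vowels).
The one attested form of 'dog', [ʒɛʒulog], shows underlying /ʒɛʒulog/. Applying the same rule between vowels gives [ʒɛʒuloɣa].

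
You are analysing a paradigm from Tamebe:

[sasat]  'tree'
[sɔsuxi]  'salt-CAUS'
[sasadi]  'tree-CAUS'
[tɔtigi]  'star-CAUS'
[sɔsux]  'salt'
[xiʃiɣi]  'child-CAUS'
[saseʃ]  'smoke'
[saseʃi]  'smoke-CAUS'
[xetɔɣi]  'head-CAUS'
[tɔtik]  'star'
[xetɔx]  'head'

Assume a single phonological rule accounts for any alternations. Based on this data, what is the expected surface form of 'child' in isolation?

The stem for 'head' ends in [ɣ] in [xetɔɣi] but [x] in [xetɔx].
If /x/ were underlying and a rule turned it into [ɣ] before the CAUS suffix, 'salt' would also alternate; but it has [x] in both [sɔsuxi] and [sɔsux].
The underlying segment must be /ɣ/; voiced obstruents become voiceless word-finally, yielding [x] there.
The one attested form of 'child', [xiʃiɣi], shows underlying /xiʃiɣ/. Applying the same rule word-finally gives [xiʃix].

[xiʃix]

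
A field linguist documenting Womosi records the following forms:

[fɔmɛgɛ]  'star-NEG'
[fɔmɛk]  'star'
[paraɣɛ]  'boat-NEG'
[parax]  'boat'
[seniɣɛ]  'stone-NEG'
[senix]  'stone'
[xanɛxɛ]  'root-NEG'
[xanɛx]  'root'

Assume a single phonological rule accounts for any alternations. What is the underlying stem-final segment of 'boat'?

In [paraɣɛ] and [parax] the final segment of 'boat' alternates: [ɣ] ~ [x].
The stem 'root' ([xanɛxɛ], [xanɛx]) shows [x] unchanged in both environments, so [x] cannot be basic with [ɣ] derived before the NEG suffix.
The underlying segment must be /ɣ/; voiced obstruents become voiceless word-finally, yielding [x] there.

/ɣ/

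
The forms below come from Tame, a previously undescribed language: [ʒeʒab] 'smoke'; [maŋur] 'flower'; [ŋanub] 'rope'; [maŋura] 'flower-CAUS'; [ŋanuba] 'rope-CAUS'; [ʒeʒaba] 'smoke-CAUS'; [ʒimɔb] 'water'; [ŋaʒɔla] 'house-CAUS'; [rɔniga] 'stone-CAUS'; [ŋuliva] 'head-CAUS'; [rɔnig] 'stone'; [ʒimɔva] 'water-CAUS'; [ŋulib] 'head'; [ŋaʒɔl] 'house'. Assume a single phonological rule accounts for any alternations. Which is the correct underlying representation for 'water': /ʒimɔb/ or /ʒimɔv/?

/ʒimɔv/

The stem for 'water' ends in [b] in [ʒimɔb] but [v] in [ʒimɔva].
The stem 'smoke' ([ʒeʒab], [ʒeʒaba]) shows [b] unchanged in both environments, so [b] cannot be basic with [v] derived before the CAUS suffix.
The alternation reflects word-final hardening: voiced fricatives become stops word-finally. /v/ is underlying.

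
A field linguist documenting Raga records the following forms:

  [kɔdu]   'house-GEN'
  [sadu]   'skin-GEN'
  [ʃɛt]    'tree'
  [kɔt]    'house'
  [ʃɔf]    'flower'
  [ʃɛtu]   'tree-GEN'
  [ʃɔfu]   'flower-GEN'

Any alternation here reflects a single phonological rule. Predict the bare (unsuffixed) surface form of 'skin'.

[sat]

The stem for 'house' ends in [d] in [kɔdu] but [t] in [kɔt].
Compare 'tree', with invariant [t] in [ʃɛtu] and [ʃɛt]: an analysis with underlying /t/ and a rule producing [d] before the GEN suffix would wrongly predict alternation here too.
Therefore /d/ is basic and [t] is derived by word-final obstruent devoicing (voiced obstruents become voiceless word-finally).
From [sadu] the stem 'skin' is /sad/; word-finally this yields [sat].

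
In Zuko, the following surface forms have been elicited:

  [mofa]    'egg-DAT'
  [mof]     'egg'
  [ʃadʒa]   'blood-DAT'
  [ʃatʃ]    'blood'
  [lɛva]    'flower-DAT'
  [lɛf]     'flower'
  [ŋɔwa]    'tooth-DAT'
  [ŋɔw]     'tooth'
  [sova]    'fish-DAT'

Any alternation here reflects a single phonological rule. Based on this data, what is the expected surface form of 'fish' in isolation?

The root 'flower' surfaces as [lɛva] and [lɛf], with a stem-final [v] ~ [f] alternation.
If /f/ were underlying and a rule turned it into [v] before the DAT suffix, 'egg' would also alternate; but it has [f] in both [mofa] and [mof].
The alternation reflects word-final obstruent devoicing: voiced obstruents become voiceless word-finally. /v/ is underlying.
From [sova] the stem 'fish' is /sov/; word-finally this yields [sof].

[sof]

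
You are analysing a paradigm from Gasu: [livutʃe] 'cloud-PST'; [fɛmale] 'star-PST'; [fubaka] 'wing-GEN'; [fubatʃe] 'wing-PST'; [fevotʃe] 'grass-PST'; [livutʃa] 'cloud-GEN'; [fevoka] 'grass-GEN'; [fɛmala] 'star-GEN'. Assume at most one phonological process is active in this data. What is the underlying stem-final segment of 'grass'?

In [fevoka] and [fevotʃe] the final segment of 'grass' alternates: [k] ~ [tʃ].
Compare 'cloud', with invariant [tʃ] in [livutʃa] and [livutʃe]: an analysis with underlying /tʃ/ and a rule producing [k] before the GEN suffix would wrongly predict alternation here too.
Therefore /k/ is basic and [tʃ] is derived by palatalization before a front vowel (/k/ becomes palato-alveolar [tʃ] before a front vowel).

/k/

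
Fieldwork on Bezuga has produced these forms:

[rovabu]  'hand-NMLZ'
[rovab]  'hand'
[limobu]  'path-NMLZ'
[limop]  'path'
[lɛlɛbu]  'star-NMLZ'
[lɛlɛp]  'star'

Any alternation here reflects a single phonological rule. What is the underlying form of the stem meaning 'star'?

/lɛlɛp/

In [lɛlɛbu] and [lɛlɛp] the final segment of 'star' alternates: [b] ~ [p].
If /b/ were underlying and a rule turned it into [p] in isolation, 'hand' would also alternate; but it has [b] in both [rovabu] and [rovab].
The alternation reflects intervocalic voicing: voiceless stops become voiced between vowels. /p/ is underlying.
So 'star' = /lɛlɛp/.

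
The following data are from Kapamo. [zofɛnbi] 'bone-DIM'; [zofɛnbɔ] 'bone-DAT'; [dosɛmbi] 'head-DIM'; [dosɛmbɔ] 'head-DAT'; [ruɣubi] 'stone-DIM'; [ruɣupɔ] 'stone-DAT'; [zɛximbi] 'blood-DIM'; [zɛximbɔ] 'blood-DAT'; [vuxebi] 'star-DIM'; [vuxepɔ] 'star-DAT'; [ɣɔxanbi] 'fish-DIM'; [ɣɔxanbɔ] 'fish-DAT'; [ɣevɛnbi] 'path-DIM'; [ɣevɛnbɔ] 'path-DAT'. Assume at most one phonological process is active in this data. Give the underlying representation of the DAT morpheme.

The DAT morpheme has two allomorphs, [-bɔ] and [-pɔ].
The DIM suffix, which begins with [b], is invariant after every stem; so [b] is not altered by any rule here.
So the underlying form is /-pɔ/, and voiceless stops become voiced after a nasal.

/-pɔ/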